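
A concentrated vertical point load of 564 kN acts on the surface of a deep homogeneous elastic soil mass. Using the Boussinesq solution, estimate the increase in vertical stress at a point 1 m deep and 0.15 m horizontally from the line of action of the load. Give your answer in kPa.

Δσ_z ≈ 255 kPa

Boussinesq vertical stress below a point load on an elastic half-space:
Δσ_z = 3P/(2πz²) · [1 + (r/z)²]^(−5/2)
r/z = 0.15/1 = 0.15; [1+(r/z)²]^(−5/2) = 0.94589.
Δσ_z = 3×564/(2π×1²) × 0.94589 = 269.29 × 0.94589 = 254.7 kPa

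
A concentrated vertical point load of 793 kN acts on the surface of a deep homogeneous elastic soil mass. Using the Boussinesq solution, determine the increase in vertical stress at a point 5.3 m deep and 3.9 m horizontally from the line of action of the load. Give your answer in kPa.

Boussinesq vertical stress below a point load on an elastic half-space:
Δσ_z = 3P/(2πz²) · [1 + (r/z)²]^(−5/2)
r/z = 3.9/5.3 = 0.73585; [1+(r/z)²]^(−5/2) = 0.33897.
Δσ_z = 3×793/(2π×5.3²) × 0.33897 = 13.479 × 0.33897 = 4.569 kPa

Δσ_z ≈ 4.57 kPa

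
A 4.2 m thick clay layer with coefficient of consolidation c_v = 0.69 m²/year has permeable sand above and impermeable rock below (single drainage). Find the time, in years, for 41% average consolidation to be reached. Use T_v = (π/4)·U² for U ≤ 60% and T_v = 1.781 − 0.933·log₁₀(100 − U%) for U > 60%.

t ≈ 3.38 years

Drainage path length: H_d = H = 4.2 m (single drainage).
U ≤ 60%: T_v = (π/4)·U² = (π/4)×0.41² = 0.13203.
t = T_v·H_d²/c_v = 0.13203×4.2²/0.69 = 3.375 years.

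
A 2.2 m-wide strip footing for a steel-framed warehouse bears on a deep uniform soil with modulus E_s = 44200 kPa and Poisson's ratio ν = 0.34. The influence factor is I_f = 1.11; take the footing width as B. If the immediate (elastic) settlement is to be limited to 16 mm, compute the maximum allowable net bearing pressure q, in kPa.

S_e = q·B·(1−ν²)/E_s · I_f  ⇒  q = S_e·E_s / (B·(1−ν²)·I_f).
q = 0.016 × 44200 / (2.2 × 0.8844 × 1.11) = 327.5 kPa

q ≈ 327 kPa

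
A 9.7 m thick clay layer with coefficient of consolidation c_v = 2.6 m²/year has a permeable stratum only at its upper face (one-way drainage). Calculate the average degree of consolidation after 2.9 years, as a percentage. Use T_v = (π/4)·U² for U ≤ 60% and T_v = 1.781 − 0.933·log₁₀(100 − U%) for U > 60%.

Drainage path length: H_d = H = 9.7 m (single drainage).
T_v = c_v·t/H_d² = 2.6×2.9/9.7² = 0.080136.
T_v = 0.080136 corresponds to the U ≤ 60% branch:
U = √(4T_v/π) = 0.3194

U ≈ 31.9 %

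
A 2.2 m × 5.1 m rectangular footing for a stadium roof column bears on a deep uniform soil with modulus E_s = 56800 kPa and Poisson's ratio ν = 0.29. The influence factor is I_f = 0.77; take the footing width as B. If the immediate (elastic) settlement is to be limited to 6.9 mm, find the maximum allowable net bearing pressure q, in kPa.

S_e = q·B·(1−ν²)/E_s · I_f  ⇒  q = S_e·E_s / (B·(1−ν²)·I_f).
q = 0.0069 × 56800 / (2.2 × 0.9159 × 0.77) = 252.6 kPa

q ≈ 253 kPa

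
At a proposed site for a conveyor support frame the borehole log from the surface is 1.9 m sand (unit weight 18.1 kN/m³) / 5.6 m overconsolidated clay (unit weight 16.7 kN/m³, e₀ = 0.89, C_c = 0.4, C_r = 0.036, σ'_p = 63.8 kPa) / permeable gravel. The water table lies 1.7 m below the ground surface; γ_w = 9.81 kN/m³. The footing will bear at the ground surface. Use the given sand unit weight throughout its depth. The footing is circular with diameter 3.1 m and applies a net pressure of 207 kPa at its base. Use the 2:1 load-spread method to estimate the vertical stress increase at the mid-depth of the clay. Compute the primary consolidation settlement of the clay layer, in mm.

S_c ≈ 154 mm

Mid-depth of clay below the ground surface: z = 1.9 + 5.6/2 = 4.7 m.
Total vertical stress at mid-clay: σ_v = 18.1×1.9 + 16.7×2.8 = 81.15 kPa.
Pore pressure: u = 9.81×(4.7 − 1.7) = 29.43 kPa.
Initial effective stress: σ'_0 = σ_v − u = 81.15 − 29.43 = 51.72 kPa.
Stress increase at mid-clay by the 2:1 spreading method:
Δσ ≈ qD²/(D+z)² = 207×3.1²/(3.1+4.7)² = 32.697 kPa
Final effective stress: σ'_f = 51.72 + 32.697 = 84.417 kPa.
σ'_f = 84.417 > σ'_p = 63.8 kPa, so the stress path crosses the preconsolidation pressure — recompression up to σ'_p, then virgin compression beyond:
S_c = H/(1+e₀)·[C_r·log₁₀(σ'_p/σ'_0) + C_c·log₁₀(σ'_f/σ'_p)]
    = 5.6/1.89 × [0.036×log₁₀(63.8/51.72) + 0.4×log₁₀(84.417/63.8)]
    = 2.963 × [0.0032818 + 0.048644] = 0.1539 m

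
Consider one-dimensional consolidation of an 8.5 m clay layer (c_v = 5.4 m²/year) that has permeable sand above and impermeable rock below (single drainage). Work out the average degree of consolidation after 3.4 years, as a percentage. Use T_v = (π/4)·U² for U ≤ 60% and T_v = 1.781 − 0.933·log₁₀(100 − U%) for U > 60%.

Drainage path length: H_d = H = 8.5 m (single drainage).
T_v = c_v·t/H_d² = 5.4×3.4/8.5² = 0.25412.
T_v = 0.25412 corresponds to the U ≤ 60% branch:
U = √(4T_v/π) = 0.5688

U ≈ 56.9 %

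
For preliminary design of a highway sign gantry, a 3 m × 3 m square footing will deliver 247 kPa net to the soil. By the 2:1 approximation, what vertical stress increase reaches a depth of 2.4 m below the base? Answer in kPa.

By the 2:1 method the load spreads at 1 horizontal : 2 vertical, so at depth z the loaded area has grown by z in each plan dimension:
Δσ = qBL/((B+z)(L+z)) = 247×3×3/((3+2.4)(3+2.4)) = 76.235 kPa

Δσ_z ≈ 76.2 kPa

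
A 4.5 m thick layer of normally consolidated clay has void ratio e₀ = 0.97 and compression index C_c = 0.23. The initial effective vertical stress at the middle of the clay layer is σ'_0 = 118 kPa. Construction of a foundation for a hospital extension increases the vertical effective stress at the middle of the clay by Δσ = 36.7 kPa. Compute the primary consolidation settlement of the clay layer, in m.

Final effective stress: σ'_f = σ'_0 + Δσ = 118 + 36.7 = 154.7 kPa.
Normally consolidated clay, so the full stress increment lies on the virgin compression line:
S_c = C_c·H/(1+e₀)·log₁₀(σ'_f/σ'_0) = 0.23×4.5/(1+0.97)×log₁₀(154.7/118)
    = 0.52538 × 0.11761 = 0.06179 m

S_c ≈ 0.0618 m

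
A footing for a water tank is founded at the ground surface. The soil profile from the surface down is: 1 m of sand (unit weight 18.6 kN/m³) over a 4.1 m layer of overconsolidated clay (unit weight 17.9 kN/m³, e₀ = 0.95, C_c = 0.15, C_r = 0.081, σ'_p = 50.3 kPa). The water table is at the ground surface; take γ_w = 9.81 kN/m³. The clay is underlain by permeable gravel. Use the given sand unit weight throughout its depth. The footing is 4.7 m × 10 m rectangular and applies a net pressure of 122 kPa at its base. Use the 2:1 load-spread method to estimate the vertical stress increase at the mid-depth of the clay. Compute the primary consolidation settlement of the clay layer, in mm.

Mid-depth of clay below the ground surface: z = 1 + 4.1/2 = 3.05 m.
Total vertical stress at mid-clay: σ_v = 18.6×1 + 17.9×2.05 = 55.295 kPa.
Pore pressure: u = 9.81×(3.05 − 0) = 29.921 kPa.
Initial effective stress: σ'_0 = σ_v − u = 55.295 − 29.921 = 25.374 kPa.
Stress increase at mid-clay by the 2:1 spreading method:
Δσ = qBL/((B+z)(L+z)) = 122×4.7×10/((4.7+3.05)(10+3.05)) = 56.695 kPa
Final effective stress: σ'_f = 25.374 + 56.695 = 82.069 kPa.
σ'_f = 82.069 > σ'_p = 50.3 kPa, so the stress path crosses the preconsolidation pressure — recompression up to σ'_p, then virgin compression beyond:
S_c = H/(1+e₀)·[C_r·log₁₀(σ'_p/σ'_0) + C_c·log₁₀(σ'_f/σ'_p)]
    = 4.1/1.95 × [0.081×log₁₀(50.3/25.374) + 0.15×log₁₀(82.069/50.3)]
    = 2.1026 × [0.024072 + 0.031892] = 0.1177 m

S_c ≈ 118 mm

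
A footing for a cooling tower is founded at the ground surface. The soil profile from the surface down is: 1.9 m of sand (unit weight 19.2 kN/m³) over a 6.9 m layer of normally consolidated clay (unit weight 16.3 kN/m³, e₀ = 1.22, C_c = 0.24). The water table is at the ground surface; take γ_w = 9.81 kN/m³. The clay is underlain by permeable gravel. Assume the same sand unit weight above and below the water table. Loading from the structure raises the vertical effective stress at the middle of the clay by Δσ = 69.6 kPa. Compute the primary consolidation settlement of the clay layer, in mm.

Mid-depth of clay below the ground surface: z = 1.9 + 6.9/2 = 5.35 m.
Total vertical stress at mid-clay: σ_v = 19.2×1.9 + 16.3×3.45 = 92.715 kPa.
Pore pressure: u = 9.81×(5.35 − 0) = 52.483 kPa.
Initial effective stress: σ'_0 = σ_v − u = 92.715 − 52.483 = 40.232 kPa.
Final effective stress: σ'_f = σ'_0 + Δσ = 40.232 + 69.6 = 109.83 kPa.
Normally consolidated clay, so the full stress increment lies on the virgin compression line:
S_c = C_c·H/(1+e₀)·log₁₀(σ'_f/σ'_0) = 0.24×6.9/(1+1.22)×log₁₀(109.83/40.232)
    = 0.74595 × 0.43615 = 0.3253 m

S_c ≈ 325 mm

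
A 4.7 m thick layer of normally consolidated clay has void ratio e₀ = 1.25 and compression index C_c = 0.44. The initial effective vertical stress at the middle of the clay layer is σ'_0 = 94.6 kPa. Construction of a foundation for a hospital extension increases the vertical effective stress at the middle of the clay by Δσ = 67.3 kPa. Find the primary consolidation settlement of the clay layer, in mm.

Final effective stress: σ'_f = σ'_0 + Δσ = 94.6 + 67.3 = 161.9 kPa.
Normally consolidated clay, so the full stress increment lies on the virgin compression line:
S_c = C_c·H/(1+e₀)·log₁₀(σ'_f/σ'_0) = 0.44×4.7/(1+1.25)×log₁₀(161.9/94.6)
    = 0.91911 × 0.23336 = 0.2145 m

S_c ≈ 214 mm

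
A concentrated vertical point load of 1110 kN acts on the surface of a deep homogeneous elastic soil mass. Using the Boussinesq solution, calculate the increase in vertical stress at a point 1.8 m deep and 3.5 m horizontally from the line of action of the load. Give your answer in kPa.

Δσ_z ≈ 3.27 kPa

Boussinesq vertical stress below a point load on an elastic half-space:
Δσ_z = 3P/(2πz²) · [1 + (r/z)²]^(−5/2)
r/z = 3.5/1.8 = 1.9444; [1+(r/z)²]^(−5/2) = 0.020009.
Δσ_z = 3×1110/(2π×1.8²) × 0.020009 = 163.58 × 0.020009 = 3.273 kPa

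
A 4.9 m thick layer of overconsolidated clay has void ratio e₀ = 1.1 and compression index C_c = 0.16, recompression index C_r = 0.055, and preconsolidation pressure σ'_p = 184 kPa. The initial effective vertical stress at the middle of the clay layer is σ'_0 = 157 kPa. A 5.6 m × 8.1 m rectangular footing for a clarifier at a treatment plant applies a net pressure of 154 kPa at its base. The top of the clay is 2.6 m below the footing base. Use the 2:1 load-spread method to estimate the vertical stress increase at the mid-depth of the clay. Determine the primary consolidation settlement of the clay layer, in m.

S_c ≈ 0.0278 m

Mid-depth of clay below the footing base: z = 2.6 + 4.9/2 = 5.05 m.
Stress increase at mid-clay by the 2:1 spreading method:
Δσ = qBL/((B+z)(L+z)) = 154×5.6×8.1/((5.6+5.05)(8.1+5.05)) = 49.879 kPa
Final effective stress: σ'_f = 157 + 49.879 = 206.88 kPa.
σ'_f = 206.88 > σ'_p = 184 kPa, so the stress path crosses the preconsolidation pressure — recompression up to σ'_p, then virgin compression beyond:
S_c = H/(1+e₀)·[C_r·log₁₀(σ'_p/σ'_0) + C_c·log₁₀(σ'_f/σ'_p)]
    = 4.9/2.1 × [0.055×log₁₀(184/157) + 0.16×log₁₀(206.88/184)]
    = 2.3333 × [0.0037905 + 0.0081441] = 0.02785 m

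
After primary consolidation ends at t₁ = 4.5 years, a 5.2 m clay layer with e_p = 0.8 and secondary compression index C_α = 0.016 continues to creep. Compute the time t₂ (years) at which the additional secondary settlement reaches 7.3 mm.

t₂ ≈ 6.47 years

S_s = C_α·H/(1+e_p)·log₁₀(t₂/t₁) ⇒ log₁₀(t₂/t₁) = S_s·(1+e_p)/(C_α·H).
log₁₀(t₂/t₁) = 0.0073 × (1+0.8) / (0.016×5.2) = 0.1579
t₂ = t₁ × 10^0.1579 = 4.5 × 1.439 = 6.474 years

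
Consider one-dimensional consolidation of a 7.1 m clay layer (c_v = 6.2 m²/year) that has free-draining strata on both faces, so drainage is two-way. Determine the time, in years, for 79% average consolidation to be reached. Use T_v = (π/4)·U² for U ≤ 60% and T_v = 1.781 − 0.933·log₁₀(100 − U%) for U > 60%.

Drainage path length: H_d = H/2 = 3.55 m (double drainage).
U > 60%: T_v = 1.781 − 0.933·log₁₀(100 − 79) = 0.54737.
t = T_v·H_d²/c_v = 0.54737×3.55²/6.2 = 1.113 years.

t ≈ 1.11 years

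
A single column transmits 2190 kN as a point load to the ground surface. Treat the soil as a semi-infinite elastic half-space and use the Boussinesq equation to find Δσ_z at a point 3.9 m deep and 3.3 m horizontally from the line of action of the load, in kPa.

Δσ_z ≈ 17.8 kPa

Boussinesq vertical stress below a point load on an elastic half-space:
Δσ_z = 3P/(2πz²) · [1 + (r/z)²]^(−5/2)
r/z = 3.3/3.9 = 0.84615; [1+(r/z)²]^(−5/2) = 0.25925.
Δσ_z = 3×2190/(2π×3.9²) × 0.25925 = 68.747 × 0.25925 = 17.82 kPa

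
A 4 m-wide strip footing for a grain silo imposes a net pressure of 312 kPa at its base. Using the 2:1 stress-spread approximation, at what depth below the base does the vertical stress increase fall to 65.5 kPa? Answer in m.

2:1 spreading — at depth z the loaded area has grown by z in each plan dimension:
qB/(B+z) = Δσ_z ⇒ z = qB/Δσ_z − B = 312×4/65.5 − 4 = 15.05 m

z ≈ 15.1 m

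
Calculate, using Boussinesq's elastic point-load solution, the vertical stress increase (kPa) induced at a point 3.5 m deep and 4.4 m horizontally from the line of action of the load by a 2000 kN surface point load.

Boussinesq vertical stress below a point load on an elastic half-space:
Δσ_z = 3P/(2πz²) · [1 + (r/z)²]^(−5/2)
r/z = 4.4/3.5 = 1.2571; [1+(r/z)²]^(−5/2) = 0.093493.
Δσ_z = 3×2000/(2π×3.5²) × 0.093493 = 77.953 × 0.093493 = 7.288 kPa

Δσ_z ≈ 7.29 kPa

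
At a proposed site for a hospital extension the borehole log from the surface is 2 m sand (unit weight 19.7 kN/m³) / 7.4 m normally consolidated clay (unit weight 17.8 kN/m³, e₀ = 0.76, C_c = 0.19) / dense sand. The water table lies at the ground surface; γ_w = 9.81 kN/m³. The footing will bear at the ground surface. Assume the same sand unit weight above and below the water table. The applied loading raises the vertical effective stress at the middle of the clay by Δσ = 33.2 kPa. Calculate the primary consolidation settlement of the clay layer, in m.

S_c ≈ 0.179 m

Mid-depth of clay below the ground surface: z = 2 + 7.4/2 = 5.7 m.
Total vertical stress at mid-clay: σ_v = 19.7×2 + 17.8×3.7 = 105.26 kPa.
Pore pressure: u = 9.81×(5.7 − 0) = 55.917 kPa.
Initial effective stress: σ'_0 = σ_v − u = 105.26 − 55.917 = 49.343 kPa.
Final effective stress: σ'_f = σ'_0 + Δσ = 49.343 + 33.2 = 82.543 kPa.
Normally consolidated clay, so the full stress increment lies on the virgin compression line:
S_c = C_c·H/(1+e₀)·log₁₀(σ'_f/σ'_0) = 0.19×7.4/(1+0.76)×log₁₀(82.543/49.343)
    = 0.79886 × 0.22345 = 0.1785 m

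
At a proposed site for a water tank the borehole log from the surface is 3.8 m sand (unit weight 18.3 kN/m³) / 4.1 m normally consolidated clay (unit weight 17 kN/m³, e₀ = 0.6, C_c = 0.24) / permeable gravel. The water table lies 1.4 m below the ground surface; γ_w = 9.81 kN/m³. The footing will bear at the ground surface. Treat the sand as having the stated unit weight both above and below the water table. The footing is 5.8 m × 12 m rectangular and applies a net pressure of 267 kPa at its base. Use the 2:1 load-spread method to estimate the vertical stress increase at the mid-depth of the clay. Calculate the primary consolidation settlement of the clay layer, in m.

Mid-depth of clay below the ground surface: z = 3.8 + 4.1/2 = 5.85 m.
Total vertical stress at mid-clay: σ_v = 18.3×3.8 + 17×2.05 = 104.39 kPa.
Pore pressure: u = 9.81×(5.85 − 1.4) = 43.655 kPa.
Initial effective stress: σ'_0 = σ_v − u = 104.39 − 43.655 = 60.735 kPa.
Stress increase at mid-clay by the 2:1 spreading method:
Δσ = qBL/((B+z)(L+z)) = 267×5.8×12/((5.8+5.85)(12+5.85)) = 89.363 kPa
Final effective stress: σ'_f = σ'_0 + Δσ = 60.735 + 89.363 = 150.1 kPa.
Normally consolidated clay, so the full stress increment lies on the virgin compression line:
S_c = C_c·H/(1+e₀)·log₁₀(σ'_f/σ'_0) = 0.24×4.1/(1+0.6)×log₁₀(150.1/60.735)
    = 0.615 × 0.39294 = 0.2417 m

S_c ≈ 0.242 m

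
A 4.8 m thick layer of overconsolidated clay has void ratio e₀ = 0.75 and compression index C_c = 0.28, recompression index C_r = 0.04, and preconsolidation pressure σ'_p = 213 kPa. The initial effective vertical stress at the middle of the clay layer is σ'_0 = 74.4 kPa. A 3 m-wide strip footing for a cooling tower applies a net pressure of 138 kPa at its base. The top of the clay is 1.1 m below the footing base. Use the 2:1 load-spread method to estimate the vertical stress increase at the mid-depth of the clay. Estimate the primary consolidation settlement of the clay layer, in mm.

Mid-depth of clay below the footing base: z = 1.1 + 4.8/2 = 3.5 m.
Stress increase at mid-clay by the 2:1 spreading method:
Δσ = qB/(B+z) = 138×3/(3+3.5) = 63.692 kPa
Final effective stress: σ'_f = 74.4 + 63.692 = 138.09 kPa.
σ'_f = 138.09 ≤ σ'_p = 213 kPa, so the clay remains overconsolidated and only the recompression index applies:
S_c = C_r·H/(1+e₀)·log₁₀(σ'_f/σ'_0) = 0.04×4.8/1.75×log₁₀(138.09/74.4)
    = 0.10972 × 0.26859 = 0.02947 m

S_c ≈ 29.5 mm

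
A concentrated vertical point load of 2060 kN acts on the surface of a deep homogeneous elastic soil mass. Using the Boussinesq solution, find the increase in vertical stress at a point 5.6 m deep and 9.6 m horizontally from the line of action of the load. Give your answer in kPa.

Boussinesq vertical stress below a point load on an elastic half-space:
Δσ_z = 3P/(2πz²) · [1 + (r/z)²]^(−5/2)
r/z = 9.6/5.6 = 1.7143; [1+(r/z)²]^(−5/2) = 0.032479.
Δσ_z = 3×2060/(2π×5.6²) × 0.032479 = 31.364 × 0.032479 = 1.019 kPa

Δσ_z ≈ 1.02 kPa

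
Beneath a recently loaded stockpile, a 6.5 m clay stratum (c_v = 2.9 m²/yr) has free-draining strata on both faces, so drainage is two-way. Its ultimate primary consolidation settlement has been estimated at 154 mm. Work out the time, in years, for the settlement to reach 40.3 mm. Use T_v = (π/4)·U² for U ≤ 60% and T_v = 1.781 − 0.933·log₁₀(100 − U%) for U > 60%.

t ≈ 0.196 years

Drainage path length: H_d = H/2 = 3.25 m (double drainage).
U = S(t)/S_ult = 40.3/154 = 0.2617.
U ≤ 60%: T_v = (π/4)·U² = (π/4)×0.26169² = 0.053785.
t = T_v·H_d²/c_v = 0.053785×3.25²/2.9 = 0.1959 years.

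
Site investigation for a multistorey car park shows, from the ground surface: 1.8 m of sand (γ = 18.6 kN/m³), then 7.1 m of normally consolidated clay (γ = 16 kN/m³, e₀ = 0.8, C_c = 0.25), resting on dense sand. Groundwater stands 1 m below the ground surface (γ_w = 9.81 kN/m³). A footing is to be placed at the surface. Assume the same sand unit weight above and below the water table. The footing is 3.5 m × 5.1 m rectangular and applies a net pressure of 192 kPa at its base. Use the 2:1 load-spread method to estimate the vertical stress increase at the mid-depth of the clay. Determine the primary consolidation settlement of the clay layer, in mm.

S_c ≈ 247 mm

Mid-depth of clay below the ground surface: z = 1.8 + 7.1/2 = 5.35 m.
Total vertical stress at mid-clay: σ_v = 18.6×1.8 + 16×3.55 = 90.28 kPa.
Pore pressure: u = 9.81×(5.35 − 1) = 42.673 kPa.
Initial effective stress: σ'_0 = σ_v − u = 90.28 − 42.673 = 47.607 kPa.
Stress increase at mid-clay by the 2:1 spreading method:
Δσ = qBL/((B+z)(L+z)) = 192×3.5×5.1/((3.5+5.35)(5.1+5.35)) = 37.058 kPa
Final effective stress: σ'_f = σ'_0 + Δσ = 47.607 + 37.058 = 84.665 kPa.
Normally consolidated clay, so the full stress increment lies on the virgin compression line:
S_c = C_c·H/(1+e₀)·log₁₀(σ'_f/σ'_0) = 0.25×7.1/(1+0.8)×log₁₀(84.665/47.607)
    = 0.98611 × 0.25003 = 0.2466 m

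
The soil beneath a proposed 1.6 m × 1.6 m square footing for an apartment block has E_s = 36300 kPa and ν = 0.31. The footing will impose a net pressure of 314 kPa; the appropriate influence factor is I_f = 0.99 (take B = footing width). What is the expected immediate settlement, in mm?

S_e ≈ 12.4 mm

Immediate (elastic) settlement: S_e = q·B·(1−ν²)/E_s · I_f.
S_e = 314 × 1.6 × (1 − 0.31²) / 36300 × 0.99
    = 314 × 1.6 × 0.9039 / 36300 × 0.99
    = 0.01239 m = 12.39 mm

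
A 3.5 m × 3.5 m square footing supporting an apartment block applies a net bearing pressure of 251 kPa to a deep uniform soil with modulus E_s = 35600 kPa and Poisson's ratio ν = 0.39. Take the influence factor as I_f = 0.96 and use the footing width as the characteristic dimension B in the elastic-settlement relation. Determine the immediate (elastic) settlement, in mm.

S_e ≈ 20.1 mm

Immediate (elastic) settlement: S_e = q·B·(1−ν²)/E_s · I_f.
S_e = 251 × 3.5 × (1 − 0.39²) / 35600 × 0.96
    = 251 × 3.5 × 0.8479 / 35600 × 0.96
    = 0.02009 m = 20.09 mm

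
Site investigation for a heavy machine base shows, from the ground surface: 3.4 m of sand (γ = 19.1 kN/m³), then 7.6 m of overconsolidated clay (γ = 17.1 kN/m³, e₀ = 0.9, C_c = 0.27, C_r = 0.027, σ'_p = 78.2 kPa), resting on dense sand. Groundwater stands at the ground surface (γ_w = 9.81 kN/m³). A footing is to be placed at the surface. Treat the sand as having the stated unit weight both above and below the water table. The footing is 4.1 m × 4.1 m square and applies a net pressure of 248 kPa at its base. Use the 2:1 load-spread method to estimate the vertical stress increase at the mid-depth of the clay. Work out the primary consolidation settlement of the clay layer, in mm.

Mid-depth of clay below the ground surface: z = 3.4 + 7.6/2 = 7.2 m.
Total vertical stress at mid-clay: σ_v = 19.1×3.4 + 17.1×3.8 = 129.92 kPa.
Pore pressure: u = 9.81×(7.2 − 0) = 70.632 kPa.
Initial effective stress: σ'_0 = σ_v − u = 129.92 − 70.632 = 59.288 kPa.
Stress increase at mid-clay by the 2:1 spreading method:
Δσ = qBL/((B+z)(L+z)) = 248×4.1×4.1/((4.1+7.2)(4.1+7.2)) = 32.648 kPa
Final effective stress: σ'_f = 59.288 + 32.648 = 91.936 kPa.
σ'_f = 91.936 > σ'_p = 78.2 kPa, so the stress path crosses the preconsolidation pressure — recompression up to σ'_p, then virgin compression beyond:
S_c = H/(1+e₀)·[C_r·log₁₀(σ'_p/σ'_0) + C_c·log₁₀(σ'_f/σ'_p)]
    = 7.6/1.9 × [0.027×log₁₀(78.2/59.288) + 0.27×log₁₀(91.936/78.2)]
    = 4 × [0.0032465 + 0.018975] = 0.08889 m

S_c ≈ 88.9 mm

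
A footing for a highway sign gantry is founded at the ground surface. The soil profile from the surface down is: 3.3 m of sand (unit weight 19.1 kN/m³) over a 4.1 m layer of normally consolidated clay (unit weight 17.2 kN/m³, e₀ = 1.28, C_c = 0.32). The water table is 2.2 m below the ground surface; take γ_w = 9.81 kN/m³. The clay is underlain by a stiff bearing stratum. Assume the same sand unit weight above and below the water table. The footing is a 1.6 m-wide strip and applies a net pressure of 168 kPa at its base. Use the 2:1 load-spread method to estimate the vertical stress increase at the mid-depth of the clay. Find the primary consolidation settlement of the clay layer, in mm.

Mid-depth of clay below the ground surface: z = 3.3 + 4.1/2 = 5.35 m.
Total vertical stress at mid-clay: σ_v = 19.1×3.3 + 17.2×2.05 = 98.29 kPa.
Pore pressure: u = 9.81×(5.35 − 2.2) = 30.902 kPa.
Initial effective stress: σ'_0 = σ_v − u = 98.29 − 30.902 = 67.388 kPa.
Stress increase at mid-clay by the 2:1 spreading method:
Δσ = qB/(B+z) = 168×1.6/(1.6+5.35) = 38.676 kPa
Final effective stress: σ'_f = σ'_0 + Δσ = 67.388 + 38.676 = 106.06 kPa.
Normally consolidated clay, so the full stress increment lies on the virgin compression line:
S_c = C_c·H/(1+e₀)·log₁₀(σ'_f/σ'_0) = 0.32×4.1/(1+1.28)×log₁₀(106.06/67.388)
    = 0.57544 × 0.19697 = 0.1133 m

S_c ≈ 113 mm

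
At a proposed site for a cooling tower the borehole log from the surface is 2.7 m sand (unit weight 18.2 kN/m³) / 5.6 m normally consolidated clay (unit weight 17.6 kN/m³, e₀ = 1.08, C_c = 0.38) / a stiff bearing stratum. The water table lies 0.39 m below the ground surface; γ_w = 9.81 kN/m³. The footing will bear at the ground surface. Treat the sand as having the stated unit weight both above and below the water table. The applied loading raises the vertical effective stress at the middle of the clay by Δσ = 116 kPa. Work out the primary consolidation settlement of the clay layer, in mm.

Mid-depth of clay below the ground surface: z = 2.7 + 5.6/2 = 5.5 m.
Total vertical stress at mid-clay: σ_v = 18.2×2.7 + 17.6×2.8 = 98.42 kPa.
Pore pressure: u = 9.81×(5.5 − 0.39) = 50.129 kPa.
Initial effective stress: σ'_0 = σ_v − u = 98.42 − 50.129 = 48.291 kPa.
Final effective stress: σ'_f = σ'_0 + Δσ = 48.291 + 116 = 164.29 kPa.
Normally consolidated clay, so the full stress increment lies on the virgin compression line:
S_c = C_c·H/(1+e₀)·log₁₀(σ'_f/σ'_0) = 0.38×5.6/(1+1.08)×log₁₀(164.29/48.291)
    = 1.0231 × 0.53174 = 0.544 m

S_c ≈ 544 mm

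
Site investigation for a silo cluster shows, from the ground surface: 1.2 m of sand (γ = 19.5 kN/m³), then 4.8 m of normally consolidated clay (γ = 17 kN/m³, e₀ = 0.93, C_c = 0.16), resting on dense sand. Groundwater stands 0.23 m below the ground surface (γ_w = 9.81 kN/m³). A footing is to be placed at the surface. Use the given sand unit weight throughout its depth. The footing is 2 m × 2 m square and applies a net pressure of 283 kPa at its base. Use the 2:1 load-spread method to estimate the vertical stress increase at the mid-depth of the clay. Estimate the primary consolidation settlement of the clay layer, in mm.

Mid-depth of clay below the ground surface: z = 1.2 + 4.8/2 = 3.6 m.
Total vertical stress at mid-clay: σ_v = 19.5×1.2 + 17×2.4 = 64.2 kPa.
Pore pressure: u = 9.81×(3.6 − 0.23) = 33.06 kPa.
Initial effective stress: σ'_0 = σ_v − u = 64.2 − 33.06 = 31.14 kPa.
Stress increase at mid-clay by the 2:1 spreading method:
Δσ = qBL/((B+z)(L+z)) = 283×2×2/((2+3.6)(2+3.6)) = 36.097 kPa
Final effective stress: σ'_f = σ'_0 + Δσ = 31.14 + 36.097 = 67.237 kPa.
Normally consolidated clay, so the full stress increment lies on the virgin compression line:
S_c = C_c·H/(1+e₀)·log₁₀(σ'_f/σ'_0) = 0.16×4.8/(1+0.93)×log₁₀(67.237/31.14)
    = 0.39793 × 0.33429 = 0.133 m

S_c ≈ 133 mm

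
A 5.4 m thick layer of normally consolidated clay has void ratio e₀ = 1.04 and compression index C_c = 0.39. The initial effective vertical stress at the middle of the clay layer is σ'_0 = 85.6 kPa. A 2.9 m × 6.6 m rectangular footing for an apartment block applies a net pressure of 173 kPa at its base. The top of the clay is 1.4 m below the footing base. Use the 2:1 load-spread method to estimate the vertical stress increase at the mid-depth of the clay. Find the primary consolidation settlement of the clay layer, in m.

Mid-depth of clay below the footing base: z = 1.4 + 5.4/2 = 4.1 m.
Stress increase at mid-clay by the 2:1 spreading method:
Δσ = qBL/((B+z)(L+z)) = 173×2.9×6.6/((2.9+4.1)(6.6+4.1)) = 44.209 kPa
Final effective stress: σ'_f = σ'_0 + Δσ = 85.6 + 44.209 = 129.81 kPa.
Normally consolidated clay, so the full stress increment lies on the virgin compression line:
S_c = C_c·H/(1+e₀)·log₁₀(σ'_f/σ'_0) = 0.39×5.4/(1+1.04)×log₁₀(129.81/85.6)
    = 1.0324 × 0.18083 = 0.1867 m

S_c ≈ 0.187 m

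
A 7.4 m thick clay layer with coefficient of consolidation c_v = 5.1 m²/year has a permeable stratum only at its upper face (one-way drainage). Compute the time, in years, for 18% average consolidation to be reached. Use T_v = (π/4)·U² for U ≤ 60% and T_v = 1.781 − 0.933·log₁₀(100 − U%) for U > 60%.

t ≈ 0.273 years

Drainage path length: H_d = H = 7.4 m (single drainage).
U ≤ 60%: T_v = (π/4)·U² = (π/4)×0.18² = 0.025447.
t = T_v·H_d²/c_v = 0.025447×7.4²/5.1 = 0.2732 years.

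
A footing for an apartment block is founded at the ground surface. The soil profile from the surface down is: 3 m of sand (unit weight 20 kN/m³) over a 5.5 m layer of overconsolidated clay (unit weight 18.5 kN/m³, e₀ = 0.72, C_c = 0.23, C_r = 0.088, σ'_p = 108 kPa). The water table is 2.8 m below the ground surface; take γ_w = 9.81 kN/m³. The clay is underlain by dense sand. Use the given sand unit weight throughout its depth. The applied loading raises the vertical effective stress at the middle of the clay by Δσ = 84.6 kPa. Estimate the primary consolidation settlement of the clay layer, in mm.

S_c ≈ 172 mm

Mid-depth of clay below the ground surface: z = 3 + 5.5/2 = 5.75 m.
Total vertical stress at mid-clay: σ_v = 20×3 + 18.5×2.75 = 110.88 kPa.
Pore pressure: u = 9.81×(5.75 − 2.8) = 28.94 kPa.
Initial effective stress: σ'_0 = σ_v − u = 110.88 − 28.94 = 81.94 kPa.
Final effective stress: σ'_f = 81.94 + 84.6 = 166.54 kPa.
σ'_f = 166.54 > σ'_p = 108 kPa, so the stress path crosses the preconsolidation pressure — recompression up to σ'_p, then virgin compression beyond:
S_c = H/(1+e₀)·[C_r·log₁₀(σ'_p/σ'_0) + C_c·log₁₀(σ'_f/σ'_p)]
    = 5.5/1.72 × [0.088×log₁₀(108/81.94) + 0.23×log₁₀(166.54/108)]
    = 3.1977 × [0.010554 + 0.043262] = 0.1721 m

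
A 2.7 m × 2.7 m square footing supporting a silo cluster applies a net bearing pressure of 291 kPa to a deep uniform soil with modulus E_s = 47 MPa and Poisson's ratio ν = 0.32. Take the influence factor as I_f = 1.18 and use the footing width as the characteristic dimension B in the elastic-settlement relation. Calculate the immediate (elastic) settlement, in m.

Immediate (elastic) settlement: S_e = q·B·(1−ν²)/E_s · I_f.
E_s = 47 MPa = 47000 kPa.
S_e = 291 × 2.7 × (1 − 0.32²) / 47000 × 1.18
    = 291 × 2.7 × 0.8976 / 47000 × 1.18
    = 0.01771 m

S_e ≈ 0.0177 m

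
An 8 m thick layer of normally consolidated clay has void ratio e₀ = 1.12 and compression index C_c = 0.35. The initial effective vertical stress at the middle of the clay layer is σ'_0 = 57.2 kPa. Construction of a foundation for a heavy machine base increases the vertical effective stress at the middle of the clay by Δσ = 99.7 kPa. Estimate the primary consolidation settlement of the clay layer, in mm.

Final effective stress: σ'_f = σ'_0 + Δσ = 57.2 + 99.7 = 156.9 kPa.
Normally consolidated clay, so the full stress increment lies on the virgin compression line:
S_c = C_c·H/(1+e₀)·log₁₀(σ'_f/σ'_0) = 0.35×8/(1+1.12)×log₁₀(156.9/57.2)
    = 1.3208 × 0.43823 = 0.5788 m

S_c ≈ 579 mm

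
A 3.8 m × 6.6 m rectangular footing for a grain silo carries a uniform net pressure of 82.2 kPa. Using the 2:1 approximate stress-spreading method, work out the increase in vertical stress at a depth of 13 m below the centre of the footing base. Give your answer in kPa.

By the 2:1 method the load spreads at 1 horizontal : 2 vertical, so at depth z the loaded area has grown by z in each plan dimension:
Δσ = qBL/((B+z)(L+z)) = 82.2×3.8×6.6/((3.8+13)(6.6+13)) = 6.2609 kPa

Δσ_z ≈ 6.26 kPa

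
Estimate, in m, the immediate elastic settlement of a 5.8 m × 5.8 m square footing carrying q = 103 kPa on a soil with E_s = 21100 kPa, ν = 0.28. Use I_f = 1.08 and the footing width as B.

Immediate (elastic) settlement: S_e = q·B·(1−ν²)/E_s · I_f.
S_e = 103 × 5.8 × (1 − 0.28²) / 21100 × 1.08
    = 103 × 5.8 × 0.9216 / 21100 × 1.08
    = 0.02818 m

S_e ≈ 0.0282 m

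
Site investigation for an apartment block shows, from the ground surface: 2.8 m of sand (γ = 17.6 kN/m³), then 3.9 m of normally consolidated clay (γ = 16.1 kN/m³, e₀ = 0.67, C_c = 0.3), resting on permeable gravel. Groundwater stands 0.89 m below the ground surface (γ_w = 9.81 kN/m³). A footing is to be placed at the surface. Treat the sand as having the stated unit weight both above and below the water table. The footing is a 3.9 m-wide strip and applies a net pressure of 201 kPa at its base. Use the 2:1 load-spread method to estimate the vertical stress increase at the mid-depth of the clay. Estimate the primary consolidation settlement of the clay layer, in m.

S_c ≈ 0.346 m

Mid-depth of clay below the ground surface: z = 2.8 + 3.9/2 = 4.75 m.
Total vertical stress at mid-clay: σ_v = 17.6×2.8 + 16.1×1.95 = 80.675 kPa.
Pore pressure: u = 9.81×(4.75 − 0.89) = 37.867 kPa.
Initial effective stress: σ'_0 = σ_v − u = 80.675 − 37.867 = 42.808 kPa.
Stress increase at mid-clay by the 2:1 spreading method:
Δσ = qB/(B+z) = 201×3.9/(3.9+4.75) = 90.624 kPa
Final effective stress: σ'_f = σ'_0 + Δσ = 42.808 + 90.624 = 133.43 kPa.
Normally consolidated clay, so the full stress increment lies on the virgin compression line:
S_c = C_c·H/(1+e₀)·log₁₀(σ'_f/σ'_0) = 0.3×3.9/(1+0.67)×log₁₀(133.43/42.808)
    = 0.7006 × 0.49373 = 0.3459 m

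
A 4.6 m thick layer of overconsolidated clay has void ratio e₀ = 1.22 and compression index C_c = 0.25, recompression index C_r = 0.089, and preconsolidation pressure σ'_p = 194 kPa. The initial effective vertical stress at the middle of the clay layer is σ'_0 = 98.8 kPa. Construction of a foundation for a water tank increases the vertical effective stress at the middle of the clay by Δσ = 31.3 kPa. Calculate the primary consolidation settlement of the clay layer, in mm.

Final effective stress: σ'_f = 98.8 + 31.3 = 130.1 kPa.
σ'_f = 130.1 ≤ σ'_p = 194 kPa, so the clay remains overconsolidated and only the recompression index applies:
S_c = C_r·H/(1+e₀)·log₁₀(σ'_f/σ'_0) = 0.089×4.6/2.22×log₁₀(130.1/98.8)
    = 0.18442 × 0.11952 = 0.02204 m

S_c ≈ 22 mm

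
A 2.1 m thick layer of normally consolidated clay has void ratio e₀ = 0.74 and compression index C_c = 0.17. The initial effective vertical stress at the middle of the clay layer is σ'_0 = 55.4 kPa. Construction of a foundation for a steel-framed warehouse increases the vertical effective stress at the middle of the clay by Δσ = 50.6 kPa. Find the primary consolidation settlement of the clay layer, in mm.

S_c ≈ 57.8 mm

Final effective stress: σ'_f = σ'_0 + Δσ = 55.4 + 50.6 = 106 kPa.
Normally consolidated clay, so the full stress increment lies on the virgin compression line:
S_c = C_c·H/(1+e₀)·log₁₀(σ'_f/σ'_0) = 0.17×2.1/(1+0.74)×log₁₀(106/55.4)
    = 0.20517 × 0.2818 = 0.05782 m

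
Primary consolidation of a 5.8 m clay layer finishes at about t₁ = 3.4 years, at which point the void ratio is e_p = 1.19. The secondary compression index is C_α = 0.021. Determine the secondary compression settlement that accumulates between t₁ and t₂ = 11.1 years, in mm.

Secondary compression: S_s = C_α·H/(1+e_p)·log₁₀(t₂/t₁)
S_s = 0.021×5.8/(1+1.19)×log₁₀(11.1/3.4)
    = 0.05562 × 0.5138 = 0.02858 m

S_s ≈ 28.6 mm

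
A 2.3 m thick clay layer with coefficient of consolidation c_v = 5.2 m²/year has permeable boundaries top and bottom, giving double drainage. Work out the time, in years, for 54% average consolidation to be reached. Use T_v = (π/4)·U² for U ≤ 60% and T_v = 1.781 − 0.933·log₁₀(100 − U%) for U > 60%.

Drainage path length: H_d = H/2 = 1.15 m (double drainage).
U ≤ 60%: T_v = (π/4)·U² = (π/4)×0.54² = 0.22902.
t = T_v·H_d²/c_v = 0.22902×1.15²/5.2 = 0.05825 years.

t ≈ 0.0582 years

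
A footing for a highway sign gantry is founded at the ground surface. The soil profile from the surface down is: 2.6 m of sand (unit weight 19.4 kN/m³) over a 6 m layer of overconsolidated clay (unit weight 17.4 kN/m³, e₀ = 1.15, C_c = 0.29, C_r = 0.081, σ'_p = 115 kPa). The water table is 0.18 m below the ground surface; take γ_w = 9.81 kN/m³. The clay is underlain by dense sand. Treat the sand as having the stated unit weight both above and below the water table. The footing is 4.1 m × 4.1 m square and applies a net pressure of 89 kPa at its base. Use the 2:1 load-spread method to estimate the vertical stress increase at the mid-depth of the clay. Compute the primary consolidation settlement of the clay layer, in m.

Mid-depth of clay below the ground surface: z = 2.6 + 6/2 = 5.6 m.
Total vertical stress at mid-clay: σ_v = 19.4×2.6 + 17.4×3 = 102.64 kPa.
Pore pressure: u = 9.81×(5.6 − 0.18) = 53.17 kPa.
Initial effective stress: σ'_0 = σ_v − u = 102.64 − 53.17 = 49.47 kPa.
Stress increase at mid-clay by the 2:1 spreading method:
Δσ = qBL/((B+z)(L+z)) = 89×4.1×4.1/((4.1+5.6)(4.1+5.6)) = 15.901 kPa
Final effective stress: σ'_f = 49.47 + 15.901 = 65.371 kPa.
σ'_f = 65.371 ≤ σ'_p = 115 kPa, so the clay remains overconsolidated and only the recompression index applies:
S_c = C_r·H/(1+e₀)·log₁₀(σ'_f/σ'_0) = 0.081×6/2.15×log₁₀(65.371/49.47)
    = 0.22605 × 0.12104 = 0.02736 m

S_c ≈ 0.0274 m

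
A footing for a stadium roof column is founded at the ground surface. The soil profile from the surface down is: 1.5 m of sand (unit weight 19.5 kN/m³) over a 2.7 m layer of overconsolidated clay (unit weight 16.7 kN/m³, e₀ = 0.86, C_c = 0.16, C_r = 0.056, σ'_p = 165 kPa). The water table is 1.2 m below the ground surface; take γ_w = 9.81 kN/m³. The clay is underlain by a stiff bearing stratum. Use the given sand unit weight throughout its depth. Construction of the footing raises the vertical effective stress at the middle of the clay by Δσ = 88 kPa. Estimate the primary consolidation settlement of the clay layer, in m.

Mid-depth of clay below the ground surface: z = 1.5 + 2.7/2 = 2.85 m.
Total vertical stress at mid-clay: σ_v = 19.5×1.5 + 16.7×1.35 = 51.795 kPa.
Pore pressure: u = 9.81×(2.85 − 1.2) = 16.186 kPa.
Initial effective stress: σ'_0 = σ_v − u = 51.795 − 16.186 = 35.609 kPa.
Final effective stress: σ'_f = 35.609 + 88 = 123.61 kPa.
σ'_f = 123.61 ≤ σ'_p = 165 kPa, so the clay remains overconsolidated and only the recompression index applies:
S_c = C_r·H/(1+e₀)·log₁₀(σ'_f/σ'_0) = 0.056×2.7/1.86×log₁₀(123.61/35.609)
    = 0.08129 × 0.54049 = 0.04394 m

S_c ≈ 0.0439 m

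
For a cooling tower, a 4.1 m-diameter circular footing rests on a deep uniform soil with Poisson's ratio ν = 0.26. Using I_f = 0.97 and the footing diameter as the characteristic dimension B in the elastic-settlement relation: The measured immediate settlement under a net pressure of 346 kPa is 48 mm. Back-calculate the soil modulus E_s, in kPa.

E_s ≈ 26700 kPa

S_e = q·B·(1−ν²)/E_s · I_f  ⇒  E_s = q·B·(1−ν²)·I_f / S_e.
E_s = 346 × 4.1 × 0.9324 × 0.97 / 0.048 = 26730 kPa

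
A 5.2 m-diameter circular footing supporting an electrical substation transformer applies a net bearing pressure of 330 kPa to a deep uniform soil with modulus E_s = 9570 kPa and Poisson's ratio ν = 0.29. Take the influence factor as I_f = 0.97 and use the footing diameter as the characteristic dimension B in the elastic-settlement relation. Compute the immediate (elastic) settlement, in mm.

Immediate (elastic) settlement: S_e = q·B·(1−ν²)/E_s · I_f.
S_e = 330 × 5.2 × (1 − 0.29²) / 9570 × 0.97
    = 330 × 5.2 × 0.9159 / 9570 × 0.97
    = 0.1593 m = 159.3 mm

S_e ≈ 159 mm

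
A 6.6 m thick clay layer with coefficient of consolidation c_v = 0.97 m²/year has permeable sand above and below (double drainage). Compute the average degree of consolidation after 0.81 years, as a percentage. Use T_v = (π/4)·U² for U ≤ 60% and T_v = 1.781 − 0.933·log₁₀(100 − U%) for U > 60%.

Drainage path length: H_d = H/2 = 3.3 m (double drainage).
T_v = c_v·t/H_d² = 0.97×0.81/3.3² = 0.072149.
T_v = 0.072149 corresponds to the U ≤ 60% branch:
U = √(4T_v/π) = 0.3031

U ≈ 30.3 %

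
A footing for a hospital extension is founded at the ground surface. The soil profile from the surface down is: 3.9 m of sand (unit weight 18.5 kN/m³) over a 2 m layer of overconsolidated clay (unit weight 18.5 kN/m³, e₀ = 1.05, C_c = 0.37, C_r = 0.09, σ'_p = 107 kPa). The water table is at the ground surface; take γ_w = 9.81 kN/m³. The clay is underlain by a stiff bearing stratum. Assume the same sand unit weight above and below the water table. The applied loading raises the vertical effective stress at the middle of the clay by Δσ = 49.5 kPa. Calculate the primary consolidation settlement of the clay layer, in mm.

S_c ≈ 29.4 mm

Mid-depth of clay below the ground surface: z = 3.9 + 2/2 = 4.9 m.
Total vertical stress at mid-clay: σ_v = 18.5×3.9 + 18.5×1 = 90.65 kPa.
Pore pressure: u = 9.81×(4.9 − 0) = 48.069 kPa.
Initial effective stress: σ'_0 = σ_v − u = 90.65 − 48.069 = 42.581 kPa.
Final effective stress: σ'_f = 42.581 + 49.5 = 92.081 kPa.
σ'_f = 92.081 ≤ σ'_p = 107 kPa, so the clay remains overconsolidated and only the recompression index applies:
S_c = C_r·H/(1+e₀)·log₁₀(σ'_f/σ'_0) = 0.09×2/2.05×log₁₀(92.081/42.581)
    = 0.087805 × 0.33495 = 0.02941 m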